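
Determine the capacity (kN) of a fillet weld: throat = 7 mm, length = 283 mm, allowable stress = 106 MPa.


Strength = throat * length * allowable stress
= 7 * 283 * 106 N
= 209986 N
= 209.99 kN

209.99 kN


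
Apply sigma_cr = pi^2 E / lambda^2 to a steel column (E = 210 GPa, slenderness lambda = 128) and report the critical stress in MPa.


sigma_cr = pi^2 * E / lambda^2
= 9.8696 * 210000.0 / 128^2
= 9.8696 * 210000.0 / 16384
= 126.5025 MPa

126.5025 MPa


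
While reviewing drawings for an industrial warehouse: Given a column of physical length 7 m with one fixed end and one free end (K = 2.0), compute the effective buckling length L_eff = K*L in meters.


L_eff = K * L
= 2.0 * 7
= 14.0 m

14.0 m


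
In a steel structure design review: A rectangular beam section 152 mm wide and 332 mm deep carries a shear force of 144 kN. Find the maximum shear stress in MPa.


A = b * h = 152 * 332 = 50464 mm^2
V = 144 kN = 144000.0 N
tau_max = 1.5 * V / A = 1.5 * 144000.0 / 50464
= 4.2803 MPa

4.2803 MPa


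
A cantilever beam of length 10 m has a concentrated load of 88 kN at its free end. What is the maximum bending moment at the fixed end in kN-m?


For a cantilever with a point load at the free end:
M_max = P * L = 88 * 10 = 880 kN-m

880 kN-m


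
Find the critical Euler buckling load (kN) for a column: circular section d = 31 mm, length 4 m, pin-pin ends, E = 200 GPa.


I = pi * d^4 / 64 = 45333.23 mm^4
L = 4000.0 mm
P_cr = pi^2 * E * I / L^2
= 9.8696 * 200000.0 * 45333.23 / 4000.0^2
= 5592.76 N = 5.5928 kN

5.5928 kN


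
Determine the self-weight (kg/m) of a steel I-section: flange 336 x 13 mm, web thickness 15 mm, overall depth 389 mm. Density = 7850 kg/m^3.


A_flanges = 2 * 336 * 13 = 8736 mm^2
A_web = (389 - 2 * 13) * 15 = 5445 mm^2
A_total = 8736 + 5445 = 14181 mm^2 = 0.014181 m^2
Weight = rho * A = 7850 * 0.014181 = 111.3208 kg/m

111.3208 kg/m


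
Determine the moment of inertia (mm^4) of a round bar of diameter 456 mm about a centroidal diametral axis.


r = d / 2 = 456 / 2 = 228.0 mm
I = pi * r^4 / 4 = pi * 228.0^4 / 4
= 2122409932.34 mm^4

2122409932.34 mm^4


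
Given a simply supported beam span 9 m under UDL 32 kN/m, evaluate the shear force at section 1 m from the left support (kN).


R_A = w * L / 2 = 32 * 9 / 2 = 144.0 kN
V(x) = R_A - w * x = 144.0 - 32 * 1
= 112.0 kN

112.0 kN


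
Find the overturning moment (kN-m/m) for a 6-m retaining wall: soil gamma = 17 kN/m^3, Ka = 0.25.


Pa = 0.5 * Ka * gamma * H^2
= 0.5 * 0.25 * 17 * 6^2
= 76.5 kN/m
Arm = H / 3 = 6 / 3 = 2.0 m
Mo = Pa * arm = Pa * H / 3 = 76.5 * 6 / 3 = 153.0 kN-m/m

153.0 kN-m/m


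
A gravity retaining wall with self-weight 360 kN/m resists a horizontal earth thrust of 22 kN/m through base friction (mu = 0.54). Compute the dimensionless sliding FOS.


Resisting force = mu * W = 0.54 * 360 = 194.4 kN/m
FOS = Resisting / Driving = 194.4 / 22
= 8.8364 (dimensionless)

8.8364 (dimensionless)


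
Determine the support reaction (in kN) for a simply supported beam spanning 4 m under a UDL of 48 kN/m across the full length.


Total load = w * L = 48 * 4 = 192 kN
By symmetry, each reaction R = total / 2 = 192 / 2 = 96.0 kN

96.0 kN


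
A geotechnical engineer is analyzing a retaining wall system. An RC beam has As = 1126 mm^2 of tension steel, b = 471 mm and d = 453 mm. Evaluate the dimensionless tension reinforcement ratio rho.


rho = As / (b * d)
= 1126 / (471 * 453)
= 1126 / 213363
= 0.005277 (dimensionless)

0.005277 (dimensionless)


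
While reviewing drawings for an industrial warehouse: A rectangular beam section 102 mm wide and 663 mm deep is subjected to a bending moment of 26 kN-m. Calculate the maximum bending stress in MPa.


I = b * h^3 / 12 = 102 * 663^3 / 12 = 2477191099.5 mm^4
y = h / 2 = 663 / 2 = 331.5 mm
M = 26 kN-m = 26000000.0 N-mm
sigma = M * y / I = 26000000.0 * 331.5 / 2477191099.5
= 3.48 MPa

3.48 MPa


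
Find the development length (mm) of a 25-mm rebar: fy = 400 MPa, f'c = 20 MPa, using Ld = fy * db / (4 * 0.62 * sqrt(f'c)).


Ld = (fy * db) / (4 * 0.62 * sqrt(f'c))
= (400 * 25) / (4 * 0.62 * sqrt(20))
= 10000 / 11.0909
= 901.64 mm

901.64 mm


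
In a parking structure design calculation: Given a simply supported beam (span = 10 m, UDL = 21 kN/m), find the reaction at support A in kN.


Total load = w * L = 21 * 10 = 210 kN
By symmetry, each reaction R = total / 2 = 210 / 2 = 105.0 kN

105.0 kN


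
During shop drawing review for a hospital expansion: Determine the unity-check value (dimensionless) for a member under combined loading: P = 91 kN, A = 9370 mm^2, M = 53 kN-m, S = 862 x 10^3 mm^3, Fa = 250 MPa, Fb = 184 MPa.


f_a = P / A = 91000.0 / 9370 = 9.7118 MPa
f_b = M / S = 53000000.0 / 862000.0 = 61.4849 MPa
Ratio = f_a / Fa + f_b / Fb
= 9.7118 / 250 + 61.4849 / 184
= 0.373 (dimensionless)

0.373 (dimensionless)


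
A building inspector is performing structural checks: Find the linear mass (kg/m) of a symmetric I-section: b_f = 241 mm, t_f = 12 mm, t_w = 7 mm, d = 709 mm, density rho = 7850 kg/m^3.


A_flanges = 2 * 241 * 12 = 5784 mm^2
A_web = (709 - 2 * 12) * 7 = 4795 mm^2
A_total = 5784 + 4795 = 10579 mm^2 = 0.010579 m^2
Weight = rho * A = 7850 * 0.010579 = 83.0452 kg/m

83.0452 kg/m


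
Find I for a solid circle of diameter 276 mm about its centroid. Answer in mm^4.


r = d / 2 = 276 / 2 = 138.0 mm
I = pi * r^4 / 4 = pi * 138.0^4 / 4
= 284843443.25 mm^4

284843443.25 mm^4


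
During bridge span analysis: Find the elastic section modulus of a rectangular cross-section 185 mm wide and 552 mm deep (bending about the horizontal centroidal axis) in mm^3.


S = b * h^2 / 6
= 185 * 552^2 / 6
= 185 * 304704 / 6
= 9395040.0 mm^3

9395040.0 mm^3


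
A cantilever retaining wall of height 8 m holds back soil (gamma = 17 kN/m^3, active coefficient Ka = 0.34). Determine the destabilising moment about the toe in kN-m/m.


Pa = 0.5 * Ka * gamma * H^2
= 0.5 * 0.34 * 17 * 8^2
= 184.96 kN/m
Arm = H / 3 = 8 / 3 = 2.6667 m
Mo = Pa * arm = Pa * H / 3 = 184.96 * 8 / 3 = 493.2267 kN-m/m

493.2267 kN-m/m


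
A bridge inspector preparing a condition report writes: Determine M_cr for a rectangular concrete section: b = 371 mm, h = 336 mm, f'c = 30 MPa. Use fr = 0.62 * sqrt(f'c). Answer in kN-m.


fr = 0.62 * sqrt(30) = 0.62 * 5.4772 = 3.3959 MPa
I = 371 * 336^3 / 12 = 1172763648.0 mm^4
y_t = 168.0 mm
M_cr = fr * I / y_t = 3.3959 * 1172763648.0 / 168.0 N-mm
= 23.7057 kN-m

23.7057 kN-m


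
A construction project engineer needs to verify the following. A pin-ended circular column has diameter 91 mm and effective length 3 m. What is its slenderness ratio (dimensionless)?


Radius of gyration r = d / 4 = 91 / 4 = 22.75 mm
L_eff = 3000.0 mm
Slenderness ratio = L / r = 3000.0 / 22.75 = 131.87 (dimensionless)

131.87 (dimensionless)


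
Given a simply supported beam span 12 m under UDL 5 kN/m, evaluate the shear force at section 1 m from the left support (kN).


R_A = w * L / 2 = 5 * 12 / 2 = 30.0 kN
V(x) = R_A - w * x = 30.0 - 5 * 1
= 25.0 kN

25.0 kN


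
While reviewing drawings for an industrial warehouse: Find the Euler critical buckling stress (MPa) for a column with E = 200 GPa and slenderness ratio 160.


sigma_cr = pi^2 * E / lambda^2
= 9.8696 * 200000.0 / 160^2
= 9.8696 * 200000.0 / 25600
= 77.1063 MPa

77.1063 MPa


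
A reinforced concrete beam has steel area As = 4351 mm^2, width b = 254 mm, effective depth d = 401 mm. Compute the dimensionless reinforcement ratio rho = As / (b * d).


rho = As / (b * d)
= 4351 / (254 * 401)
= 4351 / 101854
= 0.042718 (dimensionless)

0.042718 (dimensionless)


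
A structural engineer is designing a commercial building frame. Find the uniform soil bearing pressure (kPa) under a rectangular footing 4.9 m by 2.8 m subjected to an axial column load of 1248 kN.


A = 4.9 * 2.8 = 13.72 m^2
q = P / A = 1248 / 13.72
= 90.9621 kPa

90.9621 kPa


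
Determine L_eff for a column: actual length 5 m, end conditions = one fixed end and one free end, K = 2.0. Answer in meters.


L_eff = K * L
= 2.0 * 5
= 10.0 m

10.0 m


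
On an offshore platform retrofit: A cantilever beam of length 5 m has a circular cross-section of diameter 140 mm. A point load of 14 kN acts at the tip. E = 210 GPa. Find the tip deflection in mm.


I = pi * d^4 / 64 = pi * 140^4 / 64 = 18857409.9 mm^4
L = 5000.0 mm, P = 14000.0 N, E = 210000.0 MPa
delta = P * L^3 / (3 * E * I)
= 14000.0 * 5000.0^3 / (3 * 210000.0 * 18857409.9)
= 147.3043 mm

147.3043 mm


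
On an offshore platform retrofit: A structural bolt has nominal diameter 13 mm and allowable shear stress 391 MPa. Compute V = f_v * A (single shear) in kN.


A = pi * d^2 / 4 = pi * 13^2 / 4 = 132.7323 mm^2
V = f_v * A / 1000 = 391 * 132.7323 / 1000
= 51.8983 kN

51.8983 kN


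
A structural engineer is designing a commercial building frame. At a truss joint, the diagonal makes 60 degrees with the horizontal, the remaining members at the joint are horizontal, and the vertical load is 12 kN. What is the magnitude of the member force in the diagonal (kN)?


At the joint, only the diagonal has a vertical component, so vertical equilibrium gives:
F * sin(60) = 12
F = 12 / sin(60)
= 12 / 0.866025
= 13.86 kN

13.86 kN


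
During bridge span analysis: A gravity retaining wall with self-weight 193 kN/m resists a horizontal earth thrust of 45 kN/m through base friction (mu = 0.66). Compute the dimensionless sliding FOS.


Resisting force = mu * W = 0.66 * 193 = 127.38 kN/m
FOS = Resisting / Driving = 127.38 / 45
= 2.8307 (dimensionless)

2.8307 (dimensionless)


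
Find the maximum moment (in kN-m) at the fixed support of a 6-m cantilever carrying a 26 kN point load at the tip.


For a cantilever with a point load at the free end:
M_max = P * L = 26 * 6 = 156 kN-m

156 kN-m


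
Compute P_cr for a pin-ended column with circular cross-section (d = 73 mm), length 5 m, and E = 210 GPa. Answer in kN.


I = pi * d^4 / 64 = 1393995.4 mm^4
L = 5000.0 mm
P_cr = pi^2 * E * I / L^2
= 9.8696 * 210000.0 * 1393995.4 / 5000.0^2
= 115568.74 N = 115.5687 kN

115.5687 kN


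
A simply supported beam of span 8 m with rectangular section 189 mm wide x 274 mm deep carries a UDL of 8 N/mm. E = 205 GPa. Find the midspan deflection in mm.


I = 189 * 274^3 / 12 = 323990478.0 mm^4
L = 8000.0 mm, w = 8 N/mm, E = 205000.0 MPa
delta = 5 * w * L^4 / (384 * E * I)
= 5 * 8 * 8000.0^4 / (384 * 205000.0 * 323990478.0)
= 6.424 mm

6.424 mm


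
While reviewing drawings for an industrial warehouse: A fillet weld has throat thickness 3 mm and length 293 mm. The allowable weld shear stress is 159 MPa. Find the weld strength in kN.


Strength = throat * length * allowable stress
= 3 * 293 * 159 N
= 139761 N
= 139.76 kN

139.76 kN


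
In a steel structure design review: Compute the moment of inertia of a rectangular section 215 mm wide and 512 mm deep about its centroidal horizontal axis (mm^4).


I = b * h^3 / 12
= 215 * 512^3 / 12
= 215 * 134217728 / 12
= 2404734293.33 mm^4

2404734293.33 mm^4


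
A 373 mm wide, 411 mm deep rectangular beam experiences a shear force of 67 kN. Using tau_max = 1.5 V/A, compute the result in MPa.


A = b * h = 373 * 411 = 153303 mm^2
V = 67 kN = 67000.0 N
tau_max = 1.5 * V / A = 1.5 * 67000.0 / 153303
= 0.6556 MPa

0.6556 MPa


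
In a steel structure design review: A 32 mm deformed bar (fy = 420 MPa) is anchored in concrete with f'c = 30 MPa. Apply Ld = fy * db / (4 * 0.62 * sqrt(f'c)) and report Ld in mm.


Ld = (fy * db) / (4 * 0.62 * sqrt(f'c))
= (420 * 32) / (4 * 0.62 * sqrt(30))
= 13440 / 13.5835
= 989.43 mm

989.43 mm


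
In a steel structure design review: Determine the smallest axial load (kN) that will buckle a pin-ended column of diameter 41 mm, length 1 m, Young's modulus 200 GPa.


I = pi * d^4 / 64 = 138709.22 mm^4
L = 1000.0 mm
P_cr = pi^2 * E * I / L^2
= 9.8696 * 200000.0 * 138709.22 / 1000.0^2
= 273801.02 N = 273.801 kN

273.801 kN


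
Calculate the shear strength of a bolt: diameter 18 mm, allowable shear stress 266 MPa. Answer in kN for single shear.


A = pi * d^2 / 4 = pi * 18^2 / 4 = 254.469 mm^2
V = f_v * A / 1000 = 266 * 254.469 / 1000
= 67.6888 kN

67.6888 kN


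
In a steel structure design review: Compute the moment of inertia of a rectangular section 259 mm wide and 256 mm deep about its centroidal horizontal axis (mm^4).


I = b * h^3 / 12
= 259 * 256^3 / 12
= 259 * 16777216 / 12
= 362108245.33 mm^4

362108245.33 mm^4


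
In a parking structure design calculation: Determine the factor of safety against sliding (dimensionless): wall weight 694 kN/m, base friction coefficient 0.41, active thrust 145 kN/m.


Resisting force = mu * W = 0.41 * 694 = 284.54 kN/m
FOS = Resisting / Driving = 284.54 / 145
= 1.9623 (dimensionless)

1.9623 (dimensionless)


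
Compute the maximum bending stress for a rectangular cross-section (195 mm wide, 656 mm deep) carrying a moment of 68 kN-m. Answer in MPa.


I = b * h^3 / 12 = 195 * 656^3 / 12 = 4587381760.0 mm^4
y = h / 2 = 656 / 2 = 328.0 mm
M = 68 kN-m = 68000000.0 N-mm
sigma = M * y / I = 68000000.0 * 328.0 / 4587381760.0
= 4.86 MPa

4.86 MPa


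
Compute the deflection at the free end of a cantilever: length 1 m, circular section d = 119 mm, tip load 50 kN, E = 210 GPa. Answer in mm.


I = pi * d^4 / 64 = pi * 119^4 / 64 = 9843685.83 mm^4
L = 1000.0 mm, P = 50000.0 N, E = 210000.0 MPa
delta = P * L^3 / (3 * E * I)
= 50000.0 * 1000.0^3 / (3 * 210000.0 * 9843685.83)
= 8.0625 mm

8.0625 mm


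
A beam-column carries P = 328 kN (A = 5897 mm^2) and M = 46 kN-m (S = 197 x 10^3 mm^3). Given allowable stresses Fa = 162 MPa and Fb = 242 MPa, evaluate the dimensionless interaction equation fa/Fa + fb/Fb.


f_a = P / A = 328000.0 / 5897 = 55.6215 MPa
f_b = M / S = 46000000.0 / 197000.0 = 233.5025 MPa
Ratio = f_a / Fa + f_b / Fb
= 55.6215 / 162 + 233.5025 / 242
= 1.3082 (dimensionless)

1.3082 (dimensionless)


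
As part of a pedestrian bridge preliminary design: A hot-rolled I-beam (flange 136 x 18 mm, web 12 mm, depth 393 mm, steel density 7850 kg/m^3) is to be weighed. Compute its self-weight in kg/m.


A_flanges = 2 * 136 * 18 = 4896 mm^2
A_web = (393 - 2 * 18) * 12 = 4284 mm^2
A_total = 4896 + 4284 = 9180 mm^2 = 0.009180 m^2
Weight = rho * A = 7850 * 0.009180 = 72.063 kg/m

72.063 kg/m


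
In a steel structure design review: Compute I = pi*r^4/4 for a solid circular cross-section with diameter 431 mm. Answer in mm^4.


r = d / 2 = 431 / 2 = 215.5 mm
I = pi * r^4 / 4 = pi * 215.5^4 / 4
= 1693865721.48 mm^4

1693865721.48 mm^4


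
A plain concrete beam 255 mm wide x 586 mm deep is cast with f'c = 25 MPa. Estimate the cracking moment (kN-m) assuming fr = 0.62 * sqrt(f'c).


fr = 0.62 * sqrt(25) = 0.62 * 5.0 = 3.1 MPa
I = 255 * 586^3 / 12 = 4276138690.0 mm^4
y_t = 293.0 mm
M_cr = fr * I / y_t = 3.1 * 4276138690.0 / 293.0 N-mm
= 45.2424 kN-m

45.2424 kN-m


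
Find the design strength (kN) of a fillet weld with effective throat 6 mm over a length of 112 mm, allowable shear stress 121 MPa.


Strength = throat * length * allowable stress
= 6 * 112 * 121 N
= 81312 N
= 81.31 kN

81.31 kN


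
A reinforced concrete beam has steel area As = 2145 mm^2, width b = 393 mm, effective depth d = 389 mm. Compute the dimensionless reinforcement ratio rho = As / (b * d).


rho = As / (b * d)
= 2145 / (393 * 389)
= 2145 / 152877
= 0.014031 (dimensionless)

0.014031 (dimensionless)


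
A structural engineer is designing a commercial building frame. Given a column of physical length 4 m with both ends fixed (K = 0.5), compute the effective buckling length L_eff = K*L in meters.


L_eff = K * L
= 0.5 * 4
= 2.0 m

2.0 m


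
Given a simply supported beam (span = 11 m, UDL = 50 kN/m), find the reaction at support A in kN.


Total load = w * L = 50 * 11 = 550 kN
By symmetry, each reaction R = total / 2 = 550 / 2 = 275.0 kN

275.0 kN


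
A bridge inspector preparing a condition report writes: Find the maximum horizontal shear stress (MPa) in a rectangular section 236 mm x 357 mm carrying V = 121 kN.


A = b * h = 236 * 357 = 84252 mm^2
V = 121 kN = 121000.0 N
tau_max = 1.5 * V / A = 1.5 * 121000.0 / 84252
= 2.1543 MPa

2.1543 MPa


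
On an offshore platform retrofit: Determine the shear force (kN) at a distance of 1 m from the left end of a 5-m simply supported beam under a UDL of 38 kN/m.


R_A = w * L / 2 = 38 * 5 / 2 = 95.0 kN
V(x) = R_A - w * x = 95.0 - 38 * 1
= 57.0 kN

57.0 kN


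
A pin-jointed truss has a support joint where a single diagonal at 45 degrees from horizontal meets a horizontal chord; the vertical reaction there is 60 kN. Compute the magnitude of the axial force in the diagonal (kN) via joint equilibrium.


At the joint, only the diagonal has a vertical component, so vertical equilibrium gives:
F * sin(45) = 60
F = 60 / sin(45)
= 60 / 0.707107
= 84.85 kN

84.85 kN


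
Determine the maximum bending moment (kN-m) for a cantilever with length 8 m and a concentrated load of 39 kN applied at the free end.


For a cantilever with a point load at the free end:
M_max = P * L = 39 * 8 = 312 kN-m

312 kN-m


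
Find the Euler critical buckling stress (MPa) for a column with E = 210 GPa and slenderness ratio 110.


sigma_cr = pi^2 * E / lambda^2
= 9.8696 * 210000.0 / 110^2
= 9.8696 * 210000.0 / 12100
= 171.2907 MPa

171.2907 MPa


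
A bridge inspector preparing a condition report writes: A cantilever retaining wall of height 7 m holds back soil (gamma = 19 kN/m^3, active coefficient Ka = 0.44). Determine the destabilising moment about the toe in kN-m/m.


Pa = 0.5 * Ka * gamma * H^2
= 0.5 * 0.44 * 19 * 7^2
= 204.82 kN/m
Arm = H / 3 = 7 / 3 = 2.3333 m
Mo = Pa * arm = Pa * H / 3 = 204.82 * 7 / 3 = 477.9133 kN-m/m

477.9133 kN-m/m


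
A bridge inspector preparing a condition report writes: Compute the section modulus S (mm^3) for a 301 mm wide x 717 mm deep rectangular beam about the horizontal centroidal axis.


S = b * h^2 / 6
= 301 * 717^2 / 6
= 301 * 514089 / 6
= 25790131.5 mm^3

25790131.5 mm^3


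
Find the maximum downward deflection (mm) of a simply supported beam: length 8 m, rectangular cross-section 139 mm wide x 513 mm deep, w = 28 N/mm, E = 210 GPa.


I = 139 * 513^3 / 12 = 1563815990.25 mm^4
L = 8000.0 mm, w = 28 N/mm, E = 210000.0 MPa
delta = 5 * w * L^4 / (384 * E * I)
= 5 * 28 * 8000.0^4 / (384 * 210000.0 * 1563815990.25)
= 4.5473 mm

4.5473 mm


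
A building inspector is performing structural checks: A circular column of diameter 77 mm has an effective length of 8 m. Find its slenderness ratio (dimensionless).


Radius of gyration r = d / 4 = 77 / 4 = 19.25 mm
L_eff = 8000.0 mm
Slenderness ratio = L / r = 8000.0 / 19.25 = 415.58 (dimensionless)

415.58 (dimensionless)


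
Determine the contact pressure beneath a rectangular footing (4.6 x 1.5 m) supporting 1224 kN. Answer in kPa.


A = 4.6 * 1.5 = 6.9 m^2
q = P / A = 1224 / 6.9
= 177.3913 kPa

177.3913 kPa


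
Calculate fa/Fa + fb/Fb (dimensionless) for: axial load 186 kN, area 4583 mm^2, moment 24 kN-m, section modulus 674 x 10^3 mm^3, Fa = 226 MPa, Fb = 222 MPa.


f_a = P / A = 186000.0 / 4583 = 40.5848 MPa
f_b = M / S = 24000000.0 / 674000.0 = 35.6083 MPa
Ratio = f_a / Fa + f_b / Fb
= 40.5848 / 226 + 35.6083 / 222
= 0.34 (dimensionless)

0.34 (dimensionless)


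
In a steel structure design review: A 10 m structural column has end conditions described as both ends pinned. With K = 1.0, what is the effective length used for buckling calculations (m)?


L_eff = K * L
= 1.0 * 10
= 10.0 m

10.0 m


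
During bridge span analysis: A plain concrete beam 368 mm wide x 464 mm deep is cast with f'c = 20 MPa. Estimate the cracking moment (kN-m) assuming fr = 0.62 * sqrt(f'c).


fr = 0.62 * sqrt(20) = 0.62 * 4.4721 = 2.7727 MPa
I = 368 * 464^3 / 12 = 3063518549.33 mm^4
y_t = 232.0 mm
M_cr = fr * I / y_t = 2.7727 * 3063518549.33 / 232.0 N-mm
= 36.6133 kN-m

36.6133 kN-m


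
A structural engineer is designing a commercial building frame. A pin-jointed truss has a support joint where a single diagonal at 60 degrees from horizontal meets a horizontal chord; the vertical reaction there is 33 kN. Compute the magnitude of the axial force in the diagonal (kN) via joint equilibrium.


At the joint, only the diagonal has a vertical component, so vertical equilibrium gives:
F * sin(60) = 33
F = 33 / sin(60)
= 33 / 0.866025
= 38.11 kN

38.11 kN


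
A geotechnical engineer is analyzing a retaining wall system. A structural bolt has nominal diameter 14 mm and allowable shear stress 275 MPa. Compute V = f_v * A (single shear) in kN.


A = pi * d^2 / 4 = pi * 14^2 / 4 = 153.938 mm^2
V = f_v * A / 1000 = 275 * 153.938 / 1000
= 42.333 kN

42.333 kN


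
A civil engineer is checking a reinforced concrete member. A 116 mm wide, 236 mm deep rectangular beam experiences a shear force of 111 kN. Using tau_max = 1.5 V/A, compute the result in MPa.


A = b * h = 116 * 236 = 27376 mm^2
V = 111 kN = 111000.0 N
tau_max = 1.5 * V / A = 1.5 * 111000.0 / 27376
= 6.082 MPa

6.082 MPa


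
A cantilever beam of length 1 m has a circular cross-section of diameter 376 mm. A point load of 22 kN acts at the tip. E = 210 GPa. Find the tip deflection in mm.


I = pi * d^4 / 64 = pi * 376^4 / 64 = 981118078.81 mm^4
L = 1000.0 mm, P = 22000.0 N, E = 210000.0 MPa
delta = P * L^3 / (3 * E * I)
= 22000.0 * 1000.0^3 / (3 * 210000.0 * 981118078.81)
= 0.0356 mm

0.0356 mm


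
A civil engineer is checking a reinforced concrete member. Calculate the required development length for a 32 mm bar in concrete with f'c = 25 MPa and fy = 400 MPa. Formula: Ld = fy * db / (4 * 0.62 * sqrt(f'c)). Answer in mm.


Ld = (fy * db) / (4 * 0.62 * sqrt(f'c))
= (400 * 32) / (4 * 0.62 * sqrt(25))
= 12800 / 12.4
= 1032.26 mm

1032.26 mm


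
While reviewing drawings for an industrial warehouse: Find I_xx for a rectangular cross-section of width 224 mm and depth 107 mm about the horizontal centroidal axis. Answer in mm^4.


I = b * h^3 / 12
= 224 * 107^3 / 12
= 224 * 1225043 / 12
= 22867469.33 mm^4

22867469.33 mm^4


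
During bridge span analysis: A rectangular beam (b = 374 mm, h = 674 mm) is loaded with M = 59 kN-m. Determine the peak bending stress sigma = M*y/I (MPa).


I = b * h^3 / 12 = 374 * 674^3 / 12 = 9542673081.33 mm^4
y = h / 2 = 674 / 2 = 337.0 mm
M = 59 kN-m = 59000000.0 N-mm
sigma = M * y / I = 59000000.0 * 337.0 / 9542673081.33
= 2.08 MPa

2.08 MPa


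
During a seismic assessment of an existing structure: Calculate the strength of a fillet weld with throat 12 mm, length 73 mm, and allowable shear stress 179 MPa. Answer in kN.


Strength = throat * length * allowable stress
= 12 * 73 * 179 N
= 156804 N
= 156.8 kN

156.8 kN


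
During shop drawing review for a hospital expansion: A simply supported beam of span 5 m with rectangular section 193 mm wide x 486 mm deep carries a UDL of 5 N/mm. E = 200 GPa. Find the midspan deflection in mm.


I = 193 * 486^3 / 12 = 1846226034.0 mm^4
L = 5000.0 mm, w = 5 N/mm, E = 200000.0 MPa
delta = 5 * w * L^4 / (384 * E * I)
= 5 * 5 * 5000.0^4 / (384 * 200000.0 * 1846226034.0)
= 0.1102 mm

0.1102 mm


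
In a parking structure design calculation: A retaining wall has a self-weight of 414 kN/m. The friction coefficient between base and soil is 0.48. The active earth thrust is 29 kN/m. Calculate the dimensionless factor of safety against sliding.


Resisting force = mu * W = 0.48 * 414 = 198.72 kN/m
FOS = Resisting / Driving = 198.72 / 29
= 6.8524 (dimensionless)

6.8524 (dimensionless)


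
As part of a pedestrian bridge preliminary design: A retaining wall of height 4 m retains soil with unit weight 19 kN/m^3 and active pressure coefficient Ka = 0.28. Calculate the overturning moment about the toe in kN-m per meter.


Pa = 0.5 * Ka * gamma * H^2
= 0.5 * 0.28 * 19 * 4^2
= 42.56 kN/m
Arm = H / 3 = 4 / 3 = 1.3333 m
Mo = Pa * arm = Pa * H / 3 = 42.56 * 4 / 3 = 56.7467 kN-m/m

56.7467 kN-m/m


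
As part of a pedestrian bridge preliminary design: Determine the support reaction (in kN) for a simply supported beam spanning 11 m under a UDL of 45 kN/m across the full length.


Total load = w * L = 45 * 11 = 495 kN
By symmetry, each reaction R = total / 2 = 495 / 2 = 247.5 kN

247.5 kN


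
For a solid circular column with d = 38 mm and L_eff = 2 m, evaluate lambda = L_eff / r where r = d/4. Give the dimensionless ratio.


Radius of gyration r = d / 4 = 38 / 4 = 9.5 mm
L_eff = 2000.0 mm
Slenderness ratio = L / r = 2000.0 / 9.5 = 210.53 (dimensionless)

210.53 (dimensionless)


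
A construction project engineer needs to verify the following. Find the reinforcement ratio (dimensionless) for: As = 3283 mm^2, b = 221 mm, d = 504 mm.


rho = As / (b * d)
= 3283 / (221 * 504)
= 3283 / 111384
= 0.029475 (dimensionless)

0.029475 (dimensionless)


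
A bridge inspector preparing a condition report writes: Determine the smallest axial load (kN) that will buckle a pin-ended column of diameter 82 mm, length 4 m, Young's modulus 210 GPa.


I = pi * d^4 / 64 = 2219347.5 mm^4
L = 4000.0 mm
P_cr = pi^2 * E * I / L^2
= 9.8696 * 210000.0 * 2219347.5 / 4000.0^2
= 287491.07 N = 287.4911 kN

287.4911 kN


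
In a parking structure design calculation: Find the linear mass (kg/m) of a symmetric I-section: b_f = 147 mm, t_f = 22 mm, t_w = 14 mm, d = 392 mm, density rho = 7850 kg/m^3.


A_flanges = 2 * 147 * 22 = 6468 mm^2
A_web = (392 - 2 * 22) * 14 = 4872 mm^2
A_total = 6468 + 4872 = 11340 mm^2 = 0.011340 m^2
Weight = rho * A = 7850 * 0.011340 = 89.019 kg/m

89.019 kg/m


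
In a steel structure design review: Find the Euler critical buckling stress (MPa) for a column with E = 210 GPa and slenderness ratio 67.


sigma_cr = pi^2 * E / lambda^2
= 9.8696 * 210000.0 / 67^2
= 9.8696 * 210000.0 / 4489
= 461.7102 MPa

461.7102 MPa


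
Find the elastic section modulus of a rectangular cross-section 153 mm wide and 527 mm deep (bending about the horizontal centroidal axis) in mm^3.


S = b * h^2 / 6
= 153 * 527^2 / 6
= 153 * 277729 / 6
= 7082089.5 mm^3

7082089.5 mm^3


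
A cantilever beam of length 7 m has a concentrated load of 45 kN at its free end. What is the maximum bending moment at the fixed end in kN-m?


For a cantilever with a point load at the free end:
M_max = P * L = 45 * 7 = 315 kN-m

315 kN-m


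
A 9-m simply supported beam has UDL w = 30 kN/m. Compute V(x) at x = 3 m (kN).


R_A = w * L / 2 = 30 * 9 / 2 = 135.0 kN
V(x) = R_A - w * x = 135.0 - 30 * 3
= 45.0 kN

45.0 kN


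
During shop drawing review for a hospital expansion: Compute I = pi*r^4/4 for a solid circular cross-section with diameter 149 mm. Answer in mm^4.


r = d / 2 = 149 / 2 = 74.5 mm
I = pi * r^4 / 4 = pi * 74.5^4 / 4
= 24194406.46 mm^4

24194406.46 mm^4


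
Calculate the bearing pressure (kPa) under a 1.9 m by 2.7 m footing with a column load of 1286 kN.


A = 1.9 * 2.7 = 5.13 m^2
q = P / A = 1286 / 5.13
= 250.6823 kPa

250.6823 kPa


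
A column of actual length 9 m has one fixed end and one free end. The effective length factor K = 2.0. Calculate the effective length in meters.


L_eff = K * L
= 2.0 * 9
= 18.0 m

18.0 m


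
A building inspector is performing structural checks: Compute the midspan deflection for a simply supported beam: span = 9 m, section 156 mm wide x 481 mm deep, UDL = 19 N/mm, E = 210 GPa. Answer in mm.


I = 156 * 481^3 / 12 = 1446700333.0 mm^4
L = 9000.0 mm, w = 19 N/mm, E = 210000.0 MPa
delta = 5 * w * L^4 / (384 * E * I)
= 5 * 19 * 9000.0^4 / (384 * 210000.0 * 1446700333.0)
= 5.3427 mm

5.3427 mm


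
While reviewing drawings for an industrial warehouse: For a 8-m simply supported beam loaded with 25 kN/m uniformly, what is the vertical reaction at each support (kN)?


Total load = w * L = 25 * 8 = 200 kN
By symmetry, each reaction R = total / 2 = 200 / 2 = 100.0 kN

100.0 kN


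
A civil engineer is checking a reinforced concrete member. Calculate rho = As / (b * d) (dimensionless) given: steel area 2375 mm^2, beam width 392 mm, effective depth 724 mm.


rho = As / (b * d)
= 2375 / (392 * 724)
= 2375 / 283808
= 0.008368 (dimensionless)

0.008368 (dimensionless)


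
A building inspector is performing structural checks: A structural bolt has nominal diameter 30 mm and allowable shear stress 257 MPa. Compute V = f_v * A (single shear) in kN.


A = pi * d^2 / 4 = pi * 30^2 / 4 = 706.8583 mm^2
V = f_v * A / 1000 = 257 * 706.8583 / 1000
= 181.6626 kN

181.6626 kN


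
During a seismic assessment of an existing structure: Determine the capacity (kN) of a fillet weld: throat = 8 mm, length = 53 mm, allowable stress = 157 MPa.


Strength = throat * length * allowable stress
= 8 * 53 * 157 N
= 66568 N
= 66.57 kN

66.57 kN


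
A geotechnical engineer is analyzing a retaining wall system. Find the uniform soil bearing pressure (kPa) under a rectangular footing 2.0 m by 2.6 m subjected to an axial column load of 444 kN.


A = 2.0 * 2.6 = 5.2 m^2
q = P / A = 444 / 5.2
= 85.3846 kPa

85.3846 kPa


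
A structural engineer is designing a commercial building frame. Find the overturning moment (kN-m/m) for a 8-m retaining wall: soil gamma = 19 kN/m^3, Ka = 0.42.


Pa = 0.5 * Ka * gamma * H^2
= 0.5 * 0.42 * 19 * 8^2
= 255.36 kN/m
Arm = H / 3 = 8 / 3 = 2.6667 m
Mo = Pa * arm = Pa * H / 3 = 255.36 * 8 / 3 = 680.96 kN-m/m

680.96 kN-m/m


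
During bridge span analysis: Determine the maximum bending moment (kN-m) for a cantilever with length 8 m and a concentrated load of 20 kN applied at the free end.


For a cantilever with a point load at the free end:
M_max = P * L = 20 * 8 = 160 kN-m

160 kN-m


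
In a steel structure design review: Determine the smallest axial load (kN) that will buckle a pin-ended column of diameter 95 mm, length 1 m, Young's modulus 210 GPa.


I = pi * d^4 / 64 = 3998198.21 mm^4
L = 1000.0 mm
P_cr = pi^2 * E * I / L^2
= 9.8696 * 210000.0 * 3998198.21 / 1000.0^2
= 8286733.27 N = 8286.7333 kN

8286.7333 kN


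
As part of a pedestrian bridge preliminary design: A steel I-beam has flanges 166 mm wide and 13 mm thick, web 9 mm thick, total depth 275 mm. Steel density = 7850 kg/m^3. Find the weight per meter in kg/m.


A_flanges = 2 * 166 * 13 = 4316 mm^2
A_web = (275 - 2 * 13) * 9 = 2241 mm^2
A_total = 4316 + 2241 = 6557 mm^2 = 0.006557 m^2
Weight = rho * A = 7850 * 0.006557 = 51.4725 kg/m

51.4725 kg/m


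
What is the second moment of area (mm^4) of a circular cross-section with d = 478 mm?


r = d / 2 = 478 / 2 = 239.0 mm
I = pi * r^4 / 4 = pi * 239.0^4 / 4
= 2562603914.16 mm^4

2562603914.16 mm^4


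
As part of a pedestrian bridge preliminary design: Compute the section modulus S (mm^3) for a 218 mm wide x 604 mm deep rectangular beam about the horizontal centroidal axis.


S = b * h^2 / 6
= 218 * 604^2 / 6
= 218 * 364816 / 6
= 13254981.33 mm^3

13254981.33 mm^3


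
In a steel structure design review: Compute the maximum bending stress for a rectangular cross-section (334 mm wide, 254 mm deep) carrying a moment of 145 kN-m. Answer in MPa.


I = b * h^3 / 12 = 334 * 254^3 / 12 = 456106614.67 mm^4
y = h / 2 = 254 / 2 = 127.0 mm
M = 145 kN-m = 145000000.0 N-mm
sigma = M * y / I = 145000000.0 * 127.0 / 456106614.67
= 40.37 MPa

40.37 MPa


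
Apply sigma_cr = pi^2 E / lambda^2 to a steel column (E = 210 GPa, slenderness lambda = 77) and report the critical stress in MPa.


sigma_cr = pi^2 * E / lambda^2
= 9.8696 * 210000.0 / 77^2
= 9.8696 * 210000.0 / 5929
= 349.5728 MPa

349.5728 MPa


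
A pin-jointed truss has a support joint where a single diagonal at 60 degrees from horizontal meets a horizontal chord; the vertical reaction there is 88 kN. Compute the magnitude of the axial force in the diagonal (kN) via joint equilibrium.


At the joint, only the diagonal has a vertical component, so vertical equilibrium gives:
F * sin(60) = 88
F = 88 / sin(60)
= 88 / 0.866025
= 101.61 kN

101.61 kN


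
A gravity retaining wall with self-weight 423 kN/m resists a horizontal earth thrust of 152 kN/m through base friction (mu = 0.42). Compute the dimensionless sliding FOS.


Resisting force = mu * W = 0.42 * 423 = 177.66 kN/m
FOS = Resisting / Driving = 177.66 / 152
= 1.1688 (dimensionless)

1.1688 (dimensionless)


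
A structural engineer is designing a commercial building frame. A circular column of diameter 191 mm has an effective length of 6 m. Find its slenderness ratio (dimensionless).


Radius of gyration r = d / 4 = 191 / 4 = 47.75 mm
L_eff = 6000.0 mm
Slenderness ratio = L / r = 6000.0 / 47.75 = 125.65 (dimensionless)

125.65 (dimensionless)


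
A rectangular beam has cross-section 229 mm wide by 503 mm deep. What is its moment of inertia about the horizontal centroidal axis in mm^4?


I = b * h^3 / 12
= 229 * 503^3 / 12
= 229 * 127263527 / 12
= 2428612306.92 mm^4

2428612306.92 mm^4


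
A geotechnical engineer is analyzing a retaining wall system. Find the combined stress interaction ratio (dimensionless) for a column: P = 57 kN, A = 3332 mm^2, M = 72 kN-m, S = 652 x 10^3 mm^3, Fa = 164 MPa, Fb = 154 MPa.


f_a = P / A = 57000.0 / 3332 = 17.1068 MPa
f_b = M / S = 72000000.0 / 652000.0 = 110.4294 MPa
Ratio = f_a / Fa + f_b / Fb
= 17.1068 / 164 + 110.4294 / 154
= 0.8214 (dimensionless)

0.8214 (dimensionless)


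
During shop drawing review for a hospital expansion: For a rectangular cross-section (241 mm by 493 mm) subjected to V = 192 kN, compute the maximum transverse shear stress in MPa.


A = b * h = 241 * 493 = 118813 mm^2
V = 192 kN = 192000.0 N
tau_max = 1.5 * V / A = 1.5 * 192000.0 / 118813
= 2.424 MPa

2.424 MPa


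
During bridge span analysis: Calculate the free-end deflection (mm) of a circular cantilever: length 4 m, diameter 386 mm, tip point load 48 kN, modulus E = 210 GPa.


I = pi * d^4 / 64 = pi * 386^4 / 64 = 1089730527.72 mm^4
L = 4000.0 mm, P = 48000.0 N, E = 210000.0 MPa
delta = P * L^3 / (3 * E * I)
= 48000.0 * 4000.0^3 / (3 * 210000.0 * 1089730527.72)
= 4.4747 mm

4.4747 mm


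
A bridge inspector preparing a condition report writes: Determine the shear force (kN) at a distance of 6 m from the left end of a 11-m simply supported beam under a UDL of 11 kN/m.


R_A = w * L / 2 = 11 * 11 / 2 = 60.5 kN
V(x) = R_A - w * x = 60.5 - 11 * 6
= -5.5 kN

-5.5 kN


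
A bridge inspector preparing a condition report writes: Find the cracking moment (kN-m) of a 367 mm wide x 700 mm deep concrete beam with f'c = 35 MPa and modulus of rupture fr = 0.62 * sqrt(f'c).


fr = 0.62 * sqrt(35) = 0.62 * 5.9161 = 3.668 MPa
I = 367 * 700^3 / 12 = 10490083333.33 mm^4
y_t = 350.0 mm
M_cr = fr * I / y_t = 3.668 * 10490083333.33 / 350.0 N-mm
= 109.9352 kN-m

109.9352 kN-m


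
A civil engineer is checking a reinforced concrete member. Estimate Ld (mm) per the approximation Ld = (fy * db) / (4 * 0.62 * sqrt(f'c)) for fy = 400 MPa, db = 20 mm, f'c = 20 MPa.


Ld = (fy * db) / (4 * 0.62 * sqrt(f'c))
= (400 * 20) / (4 * 0.62 * sqrt(20))
= 8000 / 11.0909
= 721.31 mm

721.31 mm


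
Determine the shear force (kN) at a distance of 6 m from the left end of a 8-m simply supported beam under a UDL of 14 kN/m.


R_A = w * L / 2 = 14 * 8 / 2 = 56.0 kN
V(x) = R_A - w * x = 56.0 - 14 * 6
= -28.0 kN

-28.0 kN


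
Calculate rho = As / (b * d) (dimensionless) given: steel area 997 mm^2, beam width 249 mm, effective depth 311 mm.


rho = As / (b * d)
= 997 / (249 * 311)
= 997 / 77439
= 0.012875 (dimensionless)

0.012875 (dimensionless)


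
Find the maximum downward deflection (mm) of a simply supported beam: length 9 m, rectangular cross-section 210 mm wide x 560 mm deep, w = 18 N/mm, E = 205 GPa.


I = 210 * 560^3 / 12 = 3073280000.0 mm^4
L = 9000.0 mm, w = 18 N/mm, E = 205000.0 MPa
delta = 5 * w * L^4 / (384 * E * I)
= 5 * 18 * 9000.0^4 / (384 * 205000.0 * 3073280000.0)
= 2.4408 mm

2.4408 mm


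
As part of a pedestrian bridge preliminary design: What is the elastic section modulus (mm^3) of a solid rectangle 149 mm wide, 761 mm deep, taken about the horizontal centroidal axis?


S = b * h^2 / 6
= 149 * 761^2 / 6
= 149 * 579121 / 6
= 14381504.83 mm^3

14381504.83 mm^3


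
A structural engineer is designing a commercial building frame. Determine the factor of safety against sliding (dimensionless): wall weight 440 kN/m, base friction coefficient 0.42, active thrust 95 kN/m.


Resisting force = mu * W = 0.42 * 440 = 184.8 kN/m
FOS = Resisting / Driving = 184.8 / 95
= 1.9453 (dimensionless)

1.9453 (dimensionless)


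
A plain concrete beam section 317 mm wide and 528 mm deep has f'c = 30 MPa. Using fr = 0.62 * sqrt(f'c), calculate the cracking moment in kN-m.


fr = 0.62 * sqrt(30) = 0.62 * 5.4772 = 3.3959 MPa
I = 317 * 528^3 / 12 = 3888479232.0 mm^4
y_t = 264.0 mm
M_cr = fr * I / y_t = 3.3959 * 3888479232.0 / 264.0 N-mm
= 50.0182 kN-m

50.0182 kN-m


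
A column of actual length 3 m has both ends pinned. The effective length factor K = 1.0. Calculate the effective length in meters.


L_eff = K * L
= 1.0 * 3
= 3.0 m

3.0 m


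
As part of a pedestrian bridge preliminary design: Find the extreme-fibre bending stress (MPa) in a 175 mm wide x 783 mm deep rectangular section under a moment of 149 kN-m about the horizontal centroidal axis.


I = b * h^3 / 12 = 175 * 783^3 / 12 = 7000710018.75 mm^4
y = h / 2 = 783 / 2 = 391.5 mm
M = 149 kN-m = 149000000.0 N-mm
sigma = M * y / I = 149000000.0 * 391.5 / 7000710018.75
= 8.33 MPa

8.33 MPa


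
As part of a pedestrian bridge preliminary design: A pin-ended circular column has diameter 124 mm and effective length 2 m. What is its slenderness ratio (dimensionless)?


Radius of gyration r = d / 4 = 124 / 4 = 31.0 mm
L_eff = 2000.0 mm
Slenderness ratio = L / r = 2000.0 / 31.0 = 64.52 (dimensionless)

64.52 (dimensionless)


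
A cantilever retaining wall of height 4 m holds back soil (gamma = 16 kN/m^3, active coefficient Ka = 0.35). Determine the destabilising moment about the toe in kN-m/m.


Pa = 0.5 * Ka * gamma * H^2
= 0.5 * 0.35 * 16 * 4^2
= 44.8 kN/m
Arm = H / 3 = 4 / 3 = 1.3333 m
Mo = Pa * arm = Pa * H / 3 = 44.8 * 4 / 3 = 59.7333 kN-m/m

59.7333 kN-m/m


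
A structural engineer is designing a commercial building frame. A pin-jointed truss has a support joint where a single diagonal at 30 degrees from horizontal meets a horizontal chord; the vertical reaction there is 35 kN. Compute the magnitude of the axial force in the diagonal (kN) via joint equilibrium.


At the joint, only the diagonal has a vertical component, so vertical equilibrium gives:
F * sin(30) = 35
F = 35 / sin(30)
= 35 / 0.5
= 70.0 kN

70.0 kN


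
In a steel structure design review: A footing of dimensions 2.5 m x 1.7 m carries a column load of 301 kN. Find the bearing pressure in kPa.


A = 2.5 * 1.7 = 4.25 m^2
q = P / A = 301 / 4.25
= 70.8235 kPa

70.8235 kPa


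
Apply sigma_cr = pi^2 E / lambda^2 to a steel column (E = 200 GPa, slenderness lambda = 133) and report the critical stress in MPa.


sigma_cr = pi^2 * E / lambda^2
= 9.8696 * 200000.0 / 133^2
= 9.8696 * 200000.0 / 17689
= 111.5903 MPa

111.5903 MPa


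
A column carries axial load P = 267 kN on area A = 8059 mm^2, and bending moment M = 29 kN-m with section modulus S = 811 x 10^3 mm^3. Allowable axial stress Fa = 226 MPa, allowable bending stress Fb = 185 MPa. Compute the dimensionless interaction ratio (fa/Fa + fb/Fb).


f_a = P / A = 267000.0 / 8059 = 33.1307 MPa
f_b = M / S = 29000000.0 / 811000.0 = 35.7583 MPa
Ratio = f_a / Fa + f_b / Fb
= 33.1307 / 226 + 35.7583 / 185
= 0.3399 (dimensionless)

0.3399 (dimensionless)


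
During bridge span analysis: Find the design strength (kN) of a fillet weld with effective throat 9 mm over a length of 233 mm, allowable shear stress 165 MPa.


Strength = throat * length * allowable stress
= 9 * 233 * 165 N
= 346005 N
= 346.0 kN

346.0 kN
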